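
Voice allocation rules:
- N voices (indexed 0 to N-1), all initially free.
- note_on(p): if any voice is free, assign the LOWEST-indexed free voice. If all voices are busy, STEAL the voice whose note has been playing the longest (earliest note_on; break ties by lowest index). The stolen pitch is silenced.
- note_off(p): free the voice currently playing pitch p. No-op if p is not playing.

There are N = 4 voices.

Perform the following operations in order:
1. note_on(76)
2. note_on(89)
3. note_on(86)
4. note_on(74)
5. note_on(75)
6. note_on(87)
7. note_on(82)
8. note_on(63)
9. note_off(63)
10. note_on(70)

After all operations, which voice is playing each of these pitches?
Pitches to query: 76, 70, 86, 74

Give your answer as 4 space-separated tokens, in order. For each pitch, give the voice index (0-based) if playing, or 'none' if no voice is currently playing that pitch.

Op 1: note_on(76): voice 0 is free -> assigned | voices=[76 - - -]
Op 2: note_on(89): voice 1 is free -> assigned | voices=[76 89 - -]
Op 3: note_on(86): voice 2 is free -> assigned | voices=[76 89 86 -]
Op 4: note_on(74): voice 3 is free -> assigned | voices=[76 89 86 74]
Op 5: note_on(75): all voices busy, STEAL voice 0 (pitch 76, oldest) -> assign | voices=[75 89 86 74]
Op 6: note_on(87): all voices busy, STEAL voice 1 (pitch 89, oldest) -> assign | voices=[75 87 86 74]
Op 7: note_on(82): all voices busy, STEAL voice 2 (pitch 86, oldest) -> assign | voices=[75 87 82 74]
Op 8: note_on(63): all voices busy, STEAL voice 3 (pitch 74, oldest) -> assign | voices=[75 87 82 63]
Op 9: note_off(63): free voice 3 | voices=[75 87 82 -]
Op 10: note_on(70): voice 3 is free -> assigned | voices=[75 87 82 70]

Answer: none 3 none none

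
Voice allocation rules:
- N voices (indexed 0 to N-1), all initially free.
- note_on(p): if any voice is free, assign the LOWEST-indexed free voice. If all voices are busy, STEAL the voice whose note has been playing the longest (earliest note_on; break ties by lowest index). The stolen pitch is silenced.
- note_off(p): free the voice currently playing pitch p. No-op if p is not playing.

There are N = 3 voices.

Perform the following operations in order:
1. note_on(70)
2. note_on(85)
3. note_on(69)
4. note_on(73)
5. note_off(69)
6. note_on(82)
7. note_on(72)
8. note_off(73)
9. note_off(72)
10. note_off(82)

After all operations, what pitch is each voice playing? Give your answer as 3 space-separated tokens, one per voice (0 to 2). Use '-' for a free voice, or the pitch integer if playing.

Op 1: note_on(70): voice 0 is free -> assigned | voices=[70 - -]
Op 2: note_on(85): voice 1 is free -> assigned | voices=[70 85 -]
Op 3: note_on(69): voice 2 is free -> assigned | voices=[70 85 69]
Op 4: note_on(73): all voices busy, STEAL voice 0 (pitch 70, oldest) -> assign | voices=[73 85 69]
Op 5: note_off(69): free voice 2 | voices=[73 85 -]
Op 6: note_on(82): voice 2 is free -> assigned | voices=[73 85 82]
Op 7: note_on(72): all voices busy, STEAL voice 1 (pitch 85, oldest) -> assign | voices=[73 72 82]
Op 8: note_off(73): free voice 0 | voices=[- 72 82]
Op 9: note_off(72): free voice 1 | voices=[- - 82]
Op 10: note_off(82): free voice 2 | voices=[- - -]

Answer: - - -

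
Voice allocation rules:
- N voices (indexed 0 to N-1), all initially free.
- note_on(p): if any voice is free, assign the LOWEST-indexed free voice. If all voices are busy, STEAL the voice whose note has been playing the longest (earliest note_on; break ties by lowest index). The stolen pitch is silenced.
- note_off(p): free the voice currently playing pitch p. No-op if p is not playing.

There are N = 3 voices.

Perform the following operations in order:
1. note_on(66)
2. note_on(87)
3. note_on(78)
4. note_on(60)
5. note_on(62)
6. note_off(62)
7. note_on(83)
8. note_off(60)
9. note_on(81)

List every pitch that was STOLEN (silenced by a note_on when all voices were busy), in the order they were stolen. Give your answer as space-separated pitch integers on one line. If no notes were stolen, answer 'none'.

Op 1: note_on(66): voice 0 is free -> assigned | voices=[66 - -]
Op 2: note_on(87): voice 1 is free -> assigned | voices=[66 87 -]
Op 3: note_on(78): voice 2 is free -> assigned | voices=[66 87 78]
Op 4: note_on(60): all voices busy, STEAL voice 0 (pitch 66, oldest) -> assign | voices=[60 87 78]
Op 5: note_on(62): all voices busy, STEAL voice 1 (pitch 87, oldest) -> assign | voices=[60 62 78]
Op 6: note_off(62): free voice 1 | voices=[60 - 78]
Op 7: note_on(83): voice 1 is free -> assigned | voices=[60 83 78]
Op 8: note_off(60): free voice 0 | voices=[- 83 78]
Op 9: note_on(81): voice 0 is free -> assigned | voices=[81 83 78]

Answer: 66 87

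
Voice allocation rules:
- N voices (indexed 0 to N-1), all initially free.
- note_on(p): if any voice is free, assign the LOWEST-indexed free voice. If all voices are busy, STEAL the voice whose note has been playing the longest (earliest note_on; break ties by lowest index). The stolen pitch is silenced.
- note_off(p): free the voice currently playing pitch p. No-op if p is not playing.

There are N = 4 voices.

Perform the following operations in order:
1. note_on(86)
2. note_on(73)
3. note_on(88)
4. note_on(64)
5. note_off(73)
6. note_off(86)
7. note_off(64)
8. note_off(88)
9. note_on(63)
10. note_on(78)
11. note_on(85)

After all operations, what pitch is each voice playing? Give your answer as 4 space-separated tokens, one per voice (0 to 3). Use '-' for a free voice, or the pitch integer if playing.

Answer: 63 78 85 -

Derivation:
Op 1: note_on(86): voice 0 is free -> assigned | voices=[86 - - -]
Op 2: note_on(73): voice 1 is free -> assigned | voices=[86 73 - -]
Op 3: note_on(88): voice 2 is free -> assigned | voices=[86 73 88 -]
Op 4: note_on(64): voice 3 is free -> assigned | voices=[86 73 88 64]
Op 5: note_off(73): free voice 1 | voices=[86 - 88 64]
Op 6: note_off(86): free voice 0 | voices=[- - 88 64]
Op 7: note_off(64): free voice 3 | voices=[- - 88 -]
Op 8: note_off(88): free voice 2 | voices=[- - - -]
Op 9: note_on(63): voice 0 is free -> assigned | voices=[63 - - -]
Op 10: note_on(78): voice 1 is free -> assigned | voices=[63 78 - -]
Op 11: note_on(85): voice 2 is free -> assigned | voices=[63 78 85 -]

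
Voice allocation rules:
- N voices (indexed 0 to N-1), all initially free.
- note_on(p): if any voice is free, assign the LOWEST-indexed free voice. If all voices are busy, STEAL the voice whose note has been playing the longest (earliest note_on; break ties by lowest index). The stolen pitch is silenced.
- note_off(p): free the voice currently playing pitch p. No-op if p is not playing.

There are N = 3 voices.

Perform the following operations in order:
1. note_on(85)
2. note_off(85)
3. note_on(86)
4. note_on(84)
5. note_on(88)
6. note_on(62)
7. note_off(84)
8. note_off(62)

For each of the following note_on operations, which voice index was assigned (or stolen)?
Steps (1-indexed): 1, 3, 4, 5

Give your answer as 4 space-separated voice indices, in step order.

Answer: 0 0 1 2

Derivation:
Op 1: note_on(85): voice 0 is free -> assigned | voices=[85 - -]
Op 2: note_off(85): free voice 0 | voices=[- - -]
Op 3: note_on(86): voice 0 is free -> assigned | voices=[86 - -]
Op 4: note_on(84): voice 1 is free -> assigned | voices=[86 84 -]
Op 5: note_on(88): voice 2 is free -> assigned | voices=[86 84 88]
Op 6: note_on(62): all voices busy, STEAL voice 0 (pitch 86, oldest) -> assign | voices=[62 84 88]
Op 7: note_off(84): free voice 1 | voices=[62 - 88]
Op 8: note_off(62): free voice 0 | voices=[- - 88]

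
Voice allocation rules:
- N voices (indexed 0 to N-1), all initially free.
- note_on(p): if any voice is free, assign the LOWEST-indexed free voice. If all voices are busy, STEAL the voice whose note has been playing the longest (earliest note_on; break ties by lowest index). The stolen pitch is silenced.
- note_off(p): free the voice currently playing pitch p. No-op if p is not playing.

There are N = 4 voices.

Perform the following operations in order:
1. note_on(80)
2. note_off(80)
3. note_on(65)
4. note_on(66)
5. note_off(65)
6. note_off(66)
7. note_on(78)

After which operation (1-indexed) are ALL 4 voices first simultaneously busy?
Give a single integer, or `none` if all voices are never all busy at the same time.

Op 1: note_on(80): voice 0 is free -> assigned | voices=[80 - - -]
Op 2: note_off(80): free voice 0 | voices=[- - - -]
Op 3: note_on(65): voice 0 is free -> assigned | voices=[65 - - -]
Op 4: note_on(66): voice 1 is free -> assigned | voices=[65 66 - -]
Op 5: note_off(65): free voice 0 | voices=[- 66 - -]
Op 6: note_off(66): free voice 1 | voices=[- - - -]
Op 7: note_on(78): voice 0 is free -> assigned | voices=[78 - - -]

Answer: none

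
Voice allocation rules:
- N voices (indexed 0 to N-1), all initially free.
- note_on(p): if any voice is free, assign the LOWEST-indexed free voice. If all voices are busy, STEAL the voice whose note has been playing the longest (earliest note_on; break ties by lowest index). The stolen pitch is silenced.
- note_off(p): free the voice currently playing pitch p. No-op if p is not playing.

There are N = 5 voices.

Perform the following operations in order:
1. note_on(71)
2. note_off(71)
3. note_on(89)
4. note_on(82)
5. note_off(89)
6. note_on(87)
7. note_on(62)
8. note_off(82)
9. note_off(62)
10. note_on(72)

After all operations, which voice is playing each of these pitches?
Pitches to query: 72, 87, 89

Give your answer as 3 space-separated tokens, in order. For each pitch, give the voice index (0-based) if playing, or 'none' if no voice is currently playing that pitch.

Answer: 1 0 none

Derivation:
Op 1: note_on(71): voice 0 is free -> assigned | voices=[71 - - - -]
Op 2: note_off(71): free voice 0 | voices=[- - - - -]
Op 3: note_on(89): voice 0 is free -> assigned | voices=[89 - - - -]
Op 4: note_on(82): voice 1 is free -> assigned | voices=[89 82 - - -]
Op 5: note_off(89): free voice 0 | voices=[- 82 - - -]
Op 6: note_on(87): voice 0 is free -> assigned | voices=[87 82 - - -]
Op 7: note_on(62): voice 2 is free -> assigned | voices=[87 82 62 - -]
Op 8: note_off(82): free voice 1 | voices=[87 - 62 - -]
Op 9: note_off(62): free voice 2 | voices=[87 - - - -]
Op 10: note_on(72): voice 1 is free -> assigned | voices=[87 72 - - -]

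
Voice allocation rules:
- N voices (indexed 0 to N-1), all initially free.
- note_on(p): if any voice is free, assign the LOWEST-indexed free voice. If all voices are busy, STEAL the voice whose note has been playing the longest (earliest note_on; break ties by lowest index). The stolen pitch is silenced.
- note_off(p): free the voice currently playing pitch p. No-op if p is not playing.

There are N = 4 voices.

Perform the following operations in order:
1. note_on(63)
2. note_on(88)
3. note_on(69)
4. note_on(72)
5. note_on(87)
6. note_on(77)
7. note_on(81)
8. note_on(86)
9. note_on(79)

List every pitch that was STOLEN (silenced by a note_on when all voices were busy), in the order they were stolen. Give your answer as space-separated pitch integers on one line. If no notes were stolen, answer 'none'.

Op 1: note_on(63): voice 0 is free -> assigned | voices=[63 - - -]
Op 2: note_on(88): voice 1 is free -> assigned | voices=[63 88 - -]
Op 3: note_on(69): voice 2 is free -> assigned | voices=[63 88 69 -]
Op 4: note_on(72): voice 3 is free -> assigned | voices=[63 88 69 72]
Op 5: note_on(87): all voices busy, STEAL voice 0 (pitch 63, oldest) -> assign | voices=[87 88 69 72]
Op 6: note_on(77): all voices busy, STEAL voice 1 (pitch 88, oldest) -> assign | voices=[87 77 69 72]
Op 7: note_on(81): all voices busy, STEAL voice 2 (pitch 69, oldest) -> assign | voices=[87 77 81 72]
Op 8: note_on(86): all voices busy, STEAL voice 3 (pitch 72, oldest) -> assign | voices=[87 77 81 86]
Op 9: note_on(79): all voices busy, STEAL voice 0 (pitch 87, oldest) -> assign | voices=[79 77 81 86]

Answer: 63 88 69 72 87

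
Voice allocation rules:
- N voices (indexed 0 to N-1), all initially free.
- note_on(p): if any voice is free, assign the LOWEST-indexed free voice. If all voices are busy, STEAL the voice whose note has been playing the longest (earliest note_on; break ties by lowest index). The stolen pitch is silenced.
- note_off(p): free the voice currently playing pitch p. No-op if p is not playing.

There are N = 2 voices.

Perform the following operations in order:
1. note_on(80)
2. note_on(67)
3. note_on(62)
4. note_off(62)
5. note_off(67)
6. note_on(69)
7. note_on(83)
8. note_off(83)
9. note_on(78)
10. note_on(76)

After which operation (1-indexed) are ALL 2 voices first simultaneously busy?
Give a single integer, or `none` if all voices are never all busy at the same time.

Op 1: note_on(80): voice 0 is free -> assigned | voices=[80 -]
Op 2: note_on(67): voice 1 is free -> assigned | voices=[80 67]
Op 3: note_on(62): all voices busy, STEAL voice 0 (pitch 80, oldest) -> assign | voices=[62 67]
Op 4: note_off(62): free voice 0 | voices=[- 67]
Op 5: note_off(67): free voice 1 | voices=[- -]
Op 6: note_on(69): voice 0 is free -> assigned | voices=[69 -]
Op 7: note_on(83): voice 1 is free -> assigned | voices=[69 83]
Op 8: note_off(83): free voice 1 | voices=[69 -]
Op 9: note_on(78): voice 1 is free -> assigned | voices=[69 78]
Op 10: note_on(76): all voices busy, STEAL voice 0 (pitch 69, oldest) -> assign | voices=[76 78]

Answer: 2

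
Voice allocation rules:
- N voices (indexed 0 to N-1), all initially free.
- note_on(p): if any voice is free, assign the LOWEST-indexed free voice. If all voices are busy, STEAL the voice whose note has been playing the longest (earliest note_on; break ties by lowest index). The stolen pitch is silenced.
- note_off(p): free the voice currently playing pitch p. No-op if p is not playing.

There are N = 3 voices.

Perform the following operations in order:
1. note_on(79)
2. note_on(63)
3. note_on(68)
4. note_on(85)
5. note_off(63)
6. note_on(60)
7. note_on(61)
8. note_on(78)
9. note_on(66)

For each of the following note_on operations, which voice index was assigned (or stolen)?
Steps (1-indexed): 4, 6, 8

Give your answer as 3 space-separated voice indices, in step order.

Op 1: note_on(79): voice 0 is free -> assigned | voices=[79 - -]
Op 2: note_on(63): voice 1 is free -> assigned | voices=[79 63 -]
Op 3: note_on(68): voice 2 is free -> assigned | voices=[79 63 68]
Op 4: note_on(85): all voices busy, STEAL voice 0 (pitch 79, oldest) -> assign | voices=[85 63 68]
Op 5: note_off(63): free voice 1 | voices=[85 - 68]
Op 6: note_on(60): voice 1 is free -> assigned | voices=[85 60 68]
Op 7: note_on(61): all voices busy, STEAL voice 2 (pitch 68, oldest) -> assign | voices=[85 60 61]
Op 8: note_on(78): all voices busy, STEAL voice 0 (pitch 85, oldest) -> assign | voices=[78 60 61]
Op 9: note_on(66): all voices busy, STEAL voice 1 (pitch 60, oldest) -> assign | voices=[78 66 61]

Answer: 0 1 0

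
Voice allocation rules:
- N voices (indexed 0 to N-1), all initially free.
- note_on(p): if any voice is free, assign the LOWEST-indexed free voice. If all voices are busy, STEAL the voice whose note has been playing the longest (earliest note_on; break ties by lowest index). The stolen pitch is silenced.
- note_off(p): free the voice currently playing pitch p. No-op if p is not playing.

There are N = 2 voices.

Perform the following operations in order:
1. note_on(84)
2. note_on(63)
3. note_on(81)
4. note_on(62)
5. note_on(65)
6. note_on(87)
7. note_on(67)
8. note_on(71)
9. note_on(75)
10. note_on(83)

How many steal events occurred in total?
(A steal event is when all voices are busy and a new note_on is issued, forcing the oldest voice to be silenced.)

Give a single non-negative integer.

Op 1: note_on(84): voice 0 is free -> assigned | voices=[84 -]
Op 2: note_on(63): voice 1 is free -> assigned | voices=[84 63]
Op 3: note_on(81): all voices busy, STEAL voice 0 (pitch 84, oldest) -> assign | voices=[81 63]
Op 4: note_on(62): all voices busy, STEAL voice 1 (pitch 63, oldest) -> assign | voices=[81 62]
Op 5: note_on(65): all voices busy, STEAL voice 0 (pitch 81, oldest) -> assign | voices=[65 62]
Op 6: note_on(87): all voices busy, STEAL voice 1 (pitch 62, oldest) -> assign | voices=[65 87]
Op 7: note_on(67): all voices busy, STEAL voice 0 (pitch 65, oldest) -> assign | voices=[67 87]
Op 8: note_on(71): all voices busy, STEAL voice 1 (pitch 87, oldest) -> assign | voices=[67 71]
Op 9: note_on(75): all voices busy, STEAL voice 0 (pitch 67, oldest) -> assign | voices=[75 71]
Op 10: note_on(83): all voices busy, STEAL voice 1 (pitch 71, oldest) -> assign | voices=[75 83]

Answer: 8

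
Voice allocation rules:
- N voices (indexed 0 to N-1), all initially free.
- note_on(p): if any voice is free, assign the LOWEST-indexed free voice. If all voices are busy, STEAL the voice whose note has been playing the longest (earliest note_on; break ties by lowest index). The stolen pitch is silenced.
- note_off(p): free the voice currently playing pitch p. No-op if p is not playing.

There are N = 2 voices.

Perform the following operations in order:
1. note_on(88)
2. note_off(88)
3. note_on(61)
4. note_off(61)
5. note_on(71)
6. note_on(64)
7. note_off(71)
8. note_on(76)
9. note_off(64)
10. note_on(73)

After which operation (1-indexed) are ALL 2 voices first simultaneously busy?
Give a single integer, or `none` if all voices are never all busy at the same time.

Op 1: note_on(88): voice 0 is free -> assigned | voices=[88 -]
Op 2: note_off(88): free voice 0 | voices=[- -]
Op 3: note_on(61): voice 0 is free -> assigned | voices=[61 -]
Op 4: note_off(61): free voice 0 | voices=[- -]
Op 5: note_on(71): voice 0 is free -> assigned | voices=[71 -]
Op 6: note_on(64): voice 1 is free -> assigned | voices=[71 64]
Op 7: note_off(71): free voice 0 | voices=[- 64]
Op 8: note_on(76): voice 0 is free -> assigned | voices=[76 64]
Op 9: note_off(64): free voice 1 | voices=[76 -]
Op 10: note_on(73): voice 1 is free -> assigned | voices=[76 73]

Answer: 6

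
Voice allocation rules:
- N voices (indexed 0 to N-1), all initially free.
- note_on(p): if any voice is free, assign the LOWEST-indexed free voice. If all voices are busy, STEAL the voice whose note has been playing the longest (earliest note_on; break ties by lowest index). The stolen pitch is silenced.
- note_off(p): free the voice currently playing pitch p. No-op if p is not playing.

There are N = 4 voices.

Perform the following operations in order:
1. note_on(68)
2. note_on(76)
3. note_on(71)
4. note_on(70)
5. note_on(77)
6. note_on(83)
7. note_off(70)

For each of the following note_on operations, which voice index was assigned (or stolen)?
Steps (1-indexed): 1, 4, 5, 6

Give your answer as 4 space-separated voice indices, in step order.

Op 1: note_on(68): voice 0 is free -> assigned | voices=[68 - - -]
Op 2: note_on(76): voice 1 is free -> assigned | voices=[68 76 - -]
Op 3: note_on(71): voice 2 is free -> assigned | voices=[68 76 71 -]
Op 4: note_on(70): voice 3 is free -> assigned | voices=[68 76 71 70]
Op 5: note_on(77): all voices busy, STEAL voice 0 (pitch 68, oldest) -> assign | voices=[77 76 71 70]
Op 6: note_on(83): all voices busy, STEAL voice 1 (pitch 76, oldest) -> assign | voices=[77 83 71 70]
Op 7: note_off(70): free voice 3 | voices=[77 83 71 -]

Answer: 0 3 0 1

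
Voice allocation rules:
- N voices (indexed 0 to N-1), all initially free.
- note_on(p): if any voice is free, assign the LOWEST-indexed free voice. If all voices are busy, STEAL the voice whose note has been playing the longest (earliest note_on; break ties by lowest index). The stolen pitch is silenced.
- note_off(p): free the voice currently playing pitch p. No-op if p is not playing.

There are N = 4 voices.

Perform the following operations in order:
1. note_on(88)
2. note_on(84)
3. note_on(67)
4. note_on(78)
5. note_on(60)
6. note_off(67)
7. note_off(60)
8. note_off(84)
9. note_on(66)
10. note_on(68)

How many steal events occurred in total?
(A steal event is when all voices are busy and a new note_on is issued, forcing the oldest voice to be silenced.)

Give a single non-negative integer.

Answer: 1

Derivation:
Op 1: note_on(88): voice 0 is free -> assigned | voices=[88 - - -]
Op 2: note_on(84): voice 1 is free -> assigned | voices=[88 84 - -]
Op 3: note_on(67): voice 2 is free -> assigned | voices=[88 84 67 -]
Op 4: note_on(78): voice 3 is free -> assigned | voices=[88 84 67 78]
Op 5: note_on(60): all voices busy, STEAL voice 0 (pitch 88, oldest) -> assign | voices=[60 84 67 78]
Op 6: note_off(67): free voice 2 | voices=[60 84 - 78]
Op 7: note_off(60): free voice 0 | voices=[- 84 - 78]
Op 8: note_off(84): free voice 1 | voices=[- - - 78]
Op 9: note_on(66): voice 0 is free -> assigned | voices=[66 - - 78]
Op 10: note_on(68): voice 1 is free -> assigned | voices=[66 68 - 78]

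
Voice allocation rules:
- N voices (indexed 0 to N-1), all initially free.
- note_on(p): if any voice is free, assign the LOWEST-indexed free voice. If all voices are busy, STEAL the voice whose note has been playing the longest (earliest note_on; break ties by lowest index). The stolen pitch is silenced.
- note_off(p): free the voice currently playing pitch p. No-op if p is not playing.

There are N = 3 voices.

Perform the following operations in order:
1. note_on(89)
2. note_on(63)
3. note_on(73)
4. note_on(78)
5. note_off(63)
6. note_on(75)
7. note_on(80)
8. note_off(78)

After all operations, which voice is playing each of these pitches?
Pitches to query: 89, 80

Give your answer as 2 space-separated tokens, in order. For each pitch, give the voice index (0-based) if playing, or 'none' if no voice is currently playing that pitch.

Op 1: note_on(89): voice 0 is free -> assigned | voices=[89 - -]
Op 2: note_on(63): voice 1 is free -> assigned | voices=[89 63 -]
Op 3: note_on(73): voice 2 is free -> assigned | voices=[89 63 73]
Op 4: note_on(78): all voices busy, STEAL voice 0 (pitch 89, oldest) -> assign | voices=[78 63 73]
Op 5: note_off(63): free voice 1 | voices=[78 - 73]
Op 6: note_on(75): voice 1 is free -> assigned | voices=[78 75 73]
Op 7: note_on(80): all voices busy, STEAL voice 2 (pitch 73, oldest) -> assign | voices=[78 75 80]
Op 8: note_off(78): free voice 0 | voices=[- 75 80]

Answer: none 2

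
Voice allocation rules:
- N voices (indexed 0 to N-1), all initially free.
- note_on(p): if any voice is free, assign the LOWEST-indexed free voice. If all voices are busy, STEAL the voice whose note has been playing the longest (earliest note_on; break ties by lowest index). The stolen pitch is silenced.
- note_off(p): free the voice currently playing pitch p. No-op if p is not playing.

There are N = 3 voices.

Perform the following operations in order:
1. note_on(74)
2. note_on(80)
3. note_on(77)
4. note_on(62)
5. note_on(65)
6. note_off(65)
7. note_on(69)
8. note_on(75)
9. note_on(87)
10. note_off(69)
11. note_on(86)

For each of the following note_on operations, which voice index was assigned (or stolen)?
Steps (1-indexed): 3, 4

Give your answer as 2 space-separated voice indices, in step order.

Answer: 2 0

Derivation:
Op 1: note_on(74): voice 0 is free -> assigned | voices=[74 - -]
Op 2: note_on(80): voice 1 is free -> assigned | voices=[74 80 -]
Op 3: note_on(77): voice 2 is free -> assigned | voices=[74 80 77]
Op 4: note_on(62): all voices busy, STEAL voice 0 (pitch 74, oldest) -> assign | voices=[62 80 77]
Op 5: note_on(65): all voices busy, STEAL voice 1 (pitch 80, oldest) -> assign | voices=[62 65 77]
Op 6: note_off(65): free voice 1 | voices=[62 - 77]
Op 7: note_on(69): voice 1 is free -> assigned | voices=[62 69 77]
Op 8: note_on(75): all voices busy, STEAL voice 2 (pitch 77, oldest) -> assign | voices=[62 69 75]
Op 9: note_on(87): all voices busy, STEAL voice 0 (pitch 62, oldest) -> assign | voices=[87 69 75]
Op 10: note_off(69): free voice 1 | voices=[87 - 75]
Op 11: note_on(86): voice 1 is free -> assigned | voices=[87 86 75]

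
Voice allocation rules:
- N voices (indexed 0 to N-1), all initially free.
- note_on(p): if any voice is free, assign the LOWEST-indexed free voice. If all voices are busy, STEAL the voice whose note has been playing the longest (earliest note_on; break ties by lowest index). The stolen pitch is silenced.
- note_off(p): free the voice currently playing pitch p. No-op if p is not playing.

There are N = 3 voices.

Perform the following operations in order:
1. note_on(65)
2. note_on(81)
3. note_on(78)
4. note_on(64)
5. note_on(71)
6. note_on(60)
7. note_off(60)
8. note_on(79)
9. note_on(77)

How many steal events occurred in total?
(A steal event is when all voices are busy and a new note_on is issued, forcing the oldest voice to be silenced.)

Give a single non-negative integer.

Answer: 4

Derivation:
Op 1: note_on(65): voice 0 is free -> assigned | voices=[65 - -]
Op 2: note_on(81): voice 1 is free -> assigned | voices=[65 81 -]
Op 3: note_on(78): voice 2 is free -> assigned | voices=[65 81 78]
Op 4: note_on(64): all voices busy, STEAL voice 0 (pitch 65, oldest) -> assign | voices=[64 81 78]
Op 5: note_on(71): all voices busy, STEAL voice 1 (pitch 81, oldest) -> assign | voices=[64 71 78]
Op 6: note_on(60): all voices busy, STEAL voice 2 (pitch 78, oldest) -> assign | voices=[64 71 60]
Op 7: note_off(60): free voice 2 | voices=[64 71 -]
Op 8: note_on(79): voice 2 is free -> assigned | voices=[64 71 79]
Op 9: note_on(77): all voices busy, STEAL voice 0 (pitch 64, oldest) -> assign | voices=[77 71 79]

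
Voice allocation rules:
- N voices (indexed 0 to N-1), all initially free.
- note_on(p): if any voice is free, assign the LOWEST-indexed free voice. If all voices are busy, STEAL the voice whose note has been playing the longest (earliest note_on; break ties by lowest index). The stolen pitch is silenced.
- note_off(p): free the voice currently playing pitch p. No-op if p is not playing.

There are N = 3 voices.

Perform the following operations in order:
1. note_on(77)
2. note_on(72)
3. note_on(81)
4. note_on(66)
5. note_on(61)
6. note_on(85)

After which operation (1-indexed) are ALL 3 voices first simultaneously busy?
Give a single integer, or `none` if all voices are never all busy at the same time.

Op 1: note_on(77): voice 0 is free -> assigned | voices=[77 - -]
Op 2: note_on(72): voice 1 is free -> assigned | voices=[77 72 -]
Op 3: note_on(81): voice 2 is free -> assigned | voices=[77 72 81]
Op 4: note_on(66): all voices busy, STEAL voice 0 (pitch 77, oldest) -> assign | voices=[66 72 81]
Op 5: note_on(61): all voices busy, STEAL voice 1 (pitch 72, oldest) -> assign | voices=[66 61 81]
Op 6: note_on(85): all voices busy, STEAL voice 2 (pitch 81, oldest) -> assign | voices=[66 61 85]

Answer: 3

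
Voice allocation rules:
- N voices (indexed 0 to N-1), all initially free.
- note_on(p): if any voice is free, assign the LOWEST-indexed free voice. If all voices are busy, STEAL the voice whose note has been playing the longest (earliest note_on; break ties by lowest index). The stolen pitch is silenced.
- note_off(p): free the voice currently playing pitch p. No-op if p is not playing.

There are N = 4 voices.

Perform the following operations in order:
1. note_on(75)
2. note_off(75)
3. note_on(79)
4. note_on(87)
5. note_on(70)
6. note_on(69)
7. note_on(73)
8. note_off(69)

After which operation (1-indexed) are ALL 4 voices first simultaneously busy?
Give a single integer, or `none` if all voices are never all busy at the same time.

Answer: 6

Derivation:
Op 1: note_on(75): voice 0 is free -> assigned | voices=[75 - - -]
Op 2: note_off(75): free voice 0 | voices=[- - - -]
Op 3: note_on(79): voice 0 is free -> assigned | voices=[79 - - -]
Op 4: note_on(87): voice 1 is free -> assigned | voices=[79 87 - -]
Op 5: note_on(70): voice 2 is free -> assigned | voices=[79 87 70 -]
Op 6: note_on(69): voice 3 is free -> assigned | voices=[79 87 70 69]
Op 7: note_on(73): all voices busy, STEAL voice 0 (pitch 79, oldest) -> assign | voices=[73 87 70 69]
Op 8: note_off(69): free voice 3 | voices=[73 87 70 -]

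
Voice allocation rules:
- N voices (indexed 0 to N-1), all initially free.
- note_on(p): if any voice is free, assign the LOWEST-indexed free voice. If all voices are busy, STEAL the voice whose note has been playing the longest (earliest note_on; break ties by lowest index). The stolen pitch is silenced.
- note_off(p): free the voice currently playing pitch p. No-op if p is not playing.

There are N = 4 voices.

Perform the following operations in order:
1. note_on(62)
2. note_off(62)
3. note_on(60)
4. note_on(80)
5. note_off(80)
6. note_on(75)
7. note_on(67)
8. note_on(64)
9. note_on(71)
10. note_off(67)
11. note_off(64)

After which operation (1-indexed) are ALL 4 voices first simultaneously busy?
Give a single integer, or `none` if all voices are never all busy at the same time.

Answer: 8

Derivation:
Op 1: note_on(62): voice 0 is free -> assigned | voices=[62 - - -]
Op 2: note_off(62): free voice 0 | voices=[- - - -]
Op 3: note_on(60): voice 0 is free -> assigned | voices=[60 - - -]
Op 4: note_on(80): voice 1 is free -> assigned | voices=[60 80 - -]
Op 5: note_off(80): free voice 1 | voices=[60 - - -]
Op 6: note_on(75): voice 1 is free -> assigned | voices=[60 75 - -]
Op 7: note_on(67): voice 2 is free -> assigned | voices=[60 75 67 -]
Op 8: note_on(64): voice 3 is free -> assigned | voices=[60 75 67 64]
Op 9: note_on(71): all voices busy, STEAL voice 0 (pitch 60, oldest) -> assign | voices=[71 75 67 64]
Op 10: note_off(67): free voice 2 | voices=[71 75 - 64]
Op 11: note_off(64): free voice 3 | voices=[71 75 - -]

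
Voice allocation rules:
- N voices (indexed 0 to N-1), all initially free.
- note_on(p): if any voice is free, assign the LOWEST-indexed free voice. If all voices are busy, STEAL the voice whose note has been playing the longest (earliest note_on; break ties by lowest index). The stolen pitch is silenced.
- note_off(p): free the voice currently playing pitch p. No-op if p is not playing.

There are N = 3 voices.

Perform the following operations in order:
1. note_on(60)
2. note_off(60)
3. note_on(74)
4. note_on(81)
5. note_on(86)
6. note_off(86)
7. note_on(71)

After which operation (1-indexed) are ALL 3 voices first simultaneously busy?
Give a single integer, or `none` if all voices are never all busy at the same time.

Op 1: note_on(60): voice 0 is free -> assigned | voices=[60 - -]
Op 2: note_off(60): free voice 0 | voices=[- - -]
Op 3: note_on(74): voice 0 is free -> assigned | voices=[74 - -]
Op 4: note_on(81): voice 1 is free -> assigned | voices=[74 81 -]
Op 5: note_on(86): voice 2 is free -> assigned | voices=[74 81 86]
Op 6: note_off(86): free voice 2 | voices=[74 81 -]
Op 7: note_on(71): voice 2 is free -> assigned | voices=[74 81 71]

Answer: 5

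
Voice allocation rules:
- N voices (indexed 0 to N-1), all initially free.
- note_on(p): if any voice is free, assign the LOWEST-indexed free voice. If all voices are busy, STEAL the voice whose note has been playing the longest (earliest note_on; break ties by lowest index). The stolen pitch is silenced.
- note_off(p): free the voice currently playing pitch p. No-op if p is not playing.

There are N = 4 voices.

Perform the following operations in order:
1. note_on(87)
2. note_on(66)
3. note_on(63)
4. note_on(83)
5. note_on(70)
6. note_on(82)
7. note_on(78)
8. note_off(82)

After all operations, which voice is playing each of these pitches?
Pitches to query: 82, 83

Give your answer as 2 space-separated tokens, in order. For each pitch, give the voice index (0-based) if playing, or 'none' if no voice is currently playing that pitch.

Op 1: note_on(87): voice 0 is free -> assigned | voices=[87 - - -]
Op 2: note_on(66): voice 1 is free -> assigned | voices=[87 66 - -]
Op 3: note_on(63): voice 2 is free -> assigned | voices=[87 66 63 -]
Op 4: note_on(83): voice 3 is free -> assigned | voices=[87 66 63 83]
Op 5: note_on(70): all voices busy, STEAL voice 0 (pitch 87, oldest) -> assign | voices=[70 66 63 83]
Op 6: note_on(82): all voices busy, STEAL voice 1 (pitch 66, oldest) -> assign | voices=[70 82 63 83]
Op 7: note_on(78): all voices busy, STEAL voice 2 (pitch 63, oldest) -> assign | voices=[70 82 78 83]
Op 8: note_off(82): free voice 1 | voices=[70 - 78 83]

Answer: none 3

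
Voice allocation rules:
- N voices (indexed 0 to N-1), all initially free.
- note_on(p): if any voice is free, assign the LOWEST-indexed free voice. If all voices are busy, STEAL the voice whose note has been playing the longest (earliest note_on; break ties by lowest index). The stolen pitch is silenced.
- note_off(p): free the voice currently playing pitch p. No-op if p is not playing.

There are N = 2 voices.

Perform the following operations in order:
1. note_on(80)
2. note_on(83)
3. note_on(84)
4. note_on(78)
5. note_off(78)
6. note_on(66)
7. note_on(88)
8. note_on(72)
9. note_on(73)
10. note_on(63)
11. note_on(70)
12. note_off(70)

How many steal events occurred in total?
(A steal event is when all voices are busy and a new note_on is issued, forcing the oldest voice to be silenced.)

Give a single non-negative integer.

Op 1: note_on(80): voice 0 is free -> assigned | voices=[80 -]
Op 2: note_on(83): voice 1 is free -> assigned | voices=[80 83]
Op 3: note_on(84): all voices busy, STEAL voice 0 (pitch 80, oldest) -> assign | voices=[84 83]
Op 4: note_on(78): all voices busy, STEAL voice 1 (pitch 83, oldest) -> assign | voices=[84 78]
Op 5: note_off(78): free voice 1 | voices=[84 -]
Op 6: note_on(66): voice 1 is free -> assigned | voices=[84 66]
Op 7: note_on(88): all voices busy, STEAL voice 0 (pitch 84, oldest) -> assign | voices=[88 66]
Op 8: note_on(72): all voices busy, STEAL voice 1 (pitch 66, oldest) -> assign | voices=[88 72]
Op 9: note_on(73): all voices busy, STEAL voice 0 (pitch 88, oldest) -> assign | voices=[73 72]
Op 10: note_on(63): all voices busy, STEAL voice 1 (pitch 72, oldest) -> assign | voices=[73 63]
Op 11: note_on(70): all voices busy, STEAL voice 0 (pitch 73, oldest) -> assign | voices=[70 63]
Op 12: note_off(70): free voice 0 | voices=[- 63]

Answer: 7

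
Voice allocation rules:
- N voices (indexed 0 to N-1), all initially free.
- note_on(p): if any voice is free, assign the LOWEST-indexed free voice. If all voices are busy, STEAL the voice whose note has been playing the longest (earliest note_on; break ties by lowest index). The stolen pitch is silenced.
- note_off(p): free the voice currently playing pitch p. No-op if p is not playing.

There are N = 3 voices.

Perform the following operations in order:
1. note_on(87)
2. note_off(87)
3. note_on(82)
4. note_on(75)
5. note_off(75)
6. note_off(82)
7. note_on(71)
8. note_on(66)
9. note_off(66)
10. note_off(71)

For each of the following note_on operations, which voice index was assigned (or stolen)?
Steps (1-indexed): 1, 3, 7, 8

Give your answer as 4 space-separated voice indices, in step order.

Answer: 0 0 0 1

Derivation:
Op 1: note_on(87): voice 0 is free -> assigned | voices=[87 - -]
Op 2: note_off(87): free voice 0 | voices=[- - -]
Op 3: note_on(82): voice 0 is free -> assigned | voices=[82 - -]
Op 4: note_on(75): voice 1 is free -> assigned | voices=[82 75 -]
Op 5: note_off(75): free voice 1 | voices=[82 - -]
Op 6: note_off(82): free voice 0 | voices=[- - -]
Op 7: note_on(71): voice 0 is free -> assigned | voices=[71 - -]
Op 8: note_on(66): voice 1 is free -> assigned | voices=[71 66 -]
Op 9: note_off(66): free voice 1 | voices=[71 - -]
Op 10: note_off(71): free voice 0 | voices=[- - -]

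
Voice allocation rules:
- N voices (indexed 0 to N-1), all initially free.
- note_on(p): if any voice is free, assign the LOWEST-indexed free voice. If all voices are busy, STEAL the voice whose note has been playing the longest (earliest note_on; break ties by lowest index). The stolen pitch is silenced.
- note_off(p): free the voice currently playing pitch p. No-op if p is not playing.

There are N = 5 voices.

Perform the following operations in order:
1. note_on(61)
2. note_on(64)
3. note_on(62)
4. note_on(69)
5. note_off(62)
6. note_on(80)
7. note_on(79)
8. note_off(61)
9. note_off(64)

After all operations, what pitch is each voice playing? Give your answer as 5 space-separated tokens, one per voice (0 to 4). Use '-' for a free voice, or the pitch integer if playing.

Op 1: note_on(61): voice 0 is free -> assigned | voices=[61 - - - -]
Op 2: note_on(64): voice 1 is free -> assigned | voices=[61 64 - - -]
Op 3: note_on(62): voice 2 is free -> assigned | voices=[61 64 62 - -]
Op 4: note_on(69): voice 3 is free -> assigned | voices=[61 64 62 69 -]
Op 5: note_off(62): free voice 2 | voices=[61 64 - 69 -]
Op 6: note_on(80): voice 2 is free -> assigned | voices=[61 64 80 69 -]
Op 7: note_on(79): voice 4 is free -> assigned | voices=[61 64 80 69 79]
Op 8: note_off(61): free voice 0 | voices=[- 64 80 69 79]
Op 9: note_off(64): free voice 1 | voices=[- - 80 69 79]

Answer: - - 80 69 79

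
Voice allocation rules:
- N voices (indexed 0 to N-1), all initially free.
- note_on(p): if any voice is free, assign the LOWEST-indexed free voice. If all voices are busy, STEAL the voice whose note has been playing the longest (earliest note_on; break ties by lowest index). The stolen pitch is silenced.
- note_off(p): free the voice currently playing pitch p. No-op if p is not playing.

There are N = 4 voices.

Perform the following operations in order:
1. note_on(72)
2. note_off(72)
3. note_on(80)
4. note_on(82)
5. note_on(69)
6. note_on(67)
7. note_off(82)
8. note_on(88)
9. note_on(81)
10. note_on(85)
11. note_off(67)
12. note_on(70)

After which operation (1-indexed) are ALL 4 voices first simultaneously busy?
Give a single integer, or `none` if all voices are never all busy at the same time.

Op 1: note_on(72): voice 0 is free -> assigned | voices=[72 - - -]
Op 2: note_off(72): free voice 0 | voices=[- - - -]
Op 3: note_on(80): voice 0 is free -> assigned | voices=[80 - - -]
Op 4: note_on(82): voice 1 is free -> assigned | voices=[80 82 - -]
Op 5: note_on(69): voice 2 is free -> assigned | voices=[80 82 69 -]
Op 6: note_on(67): voice 3 is free -> assigned | voices=[80 82 69 67]
Op 7: note_off(82): free voice 1 | voices=[80 - 69 67]
Op 8: note_on(88): voice 1 is free -> assigned | voices=[80 88 69 67]
Op 9: note_on(81): all voices busy, STEAL voice 0 (pitch 80, oldest) -> assign | voices=[81 88 69 67]
Op 10: note_on(85): all voices busy, STEAL voice 2 (pitch 69, oldest) -> assign | voices=[81 88 85 67]
Op 11: note_off(67): free voice 3 | voices=[81 88 85 -]
Op 12: note_on(70): voice 3 is free -> assigned | voices=[81 88 85 70]

Answer: 6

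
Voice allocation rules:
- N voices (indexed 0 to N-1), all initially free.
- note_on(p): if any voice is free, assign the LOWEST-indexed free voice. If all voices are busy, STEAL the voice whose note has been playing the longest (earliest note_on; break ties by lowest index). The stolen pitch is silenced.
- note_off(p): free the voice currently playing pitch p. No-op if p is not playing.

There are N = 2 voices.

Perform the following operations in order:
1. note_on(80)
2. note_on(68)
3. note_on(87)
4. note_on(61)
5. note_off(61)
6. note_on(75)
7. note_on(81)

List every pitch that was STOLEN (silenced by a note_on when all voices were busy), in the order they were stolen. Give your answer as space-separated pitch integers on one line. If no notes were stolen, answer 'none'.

Op 1: note_on(80): voice 0 is free -> assigned | voices=[80 -]
Op 2: note_on(68): voice 1 is free -> assigned | voices=[80 68]
Op 3: note_on(87): all voices busy, STEAL voice 0 (pitch 80, oldest) -> assign | voices=[87 68]
Op 4: note_on(61): all voices busy, STEAL voice 1 (pitch 68, oldest) -> assign | voices=[87 61]
Op 5: note_off(61): free voice 1 | voices=[87 -]
Op 6: note_on(75): voice 1 is free -> assigned | voices=[87 75]
Op 7: note_on(81): all voices busy, STEAL voice 0 (pitch 87, oldest) -> assign | voices=[81 75]

Answer: 80 68 87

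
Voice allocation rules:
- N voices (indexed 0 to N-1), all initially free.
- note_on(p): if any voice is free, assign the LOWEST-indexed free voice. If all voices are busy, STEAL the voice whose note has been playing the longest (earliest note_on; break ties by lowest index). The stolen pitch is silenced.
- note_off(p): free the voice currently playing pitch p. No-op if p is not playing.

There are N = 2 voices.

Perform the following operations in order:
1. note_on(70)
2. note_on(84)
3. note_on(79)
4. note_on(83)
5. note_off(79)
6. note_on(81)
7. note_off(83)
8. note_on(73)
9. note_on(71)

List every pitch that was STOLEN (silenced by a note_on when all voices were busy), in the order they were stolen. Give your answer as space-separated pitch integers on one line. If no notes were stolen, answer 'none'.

Answer: 70 84 81

Derivation:
Op 1: note_on(70): voice 0 is free -> assigned | voices=[70 -]
Op 2: note_on(84): voice 1 is free -> assigned | voices=[70 84]
Op 3: note_on(79): all voices busy, STEAL voice 0 (pitch 70, oldest) -> assign | voices=[79 84]
Op 4: note_on(83): all voices busy, STEAL voice 1 (pitch 84, oldest) -> assign | voices=[79 83]
Op 5: note_off(79): free voice 0 | voices=[- 83]
Op 6: note_on(81): voice 0 is free -> assigned | voices=[81 83]
Op 7: note_off(83): free voice 1 | voices=[81 -]
Op 8: note_on(73): voice 1 is free -> assigned | voices=[81 73]
Op 9: note_on(71): all voices busy, STEAL voice 0 (pitch 81, oldest) -> assign | voices=[71 73]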